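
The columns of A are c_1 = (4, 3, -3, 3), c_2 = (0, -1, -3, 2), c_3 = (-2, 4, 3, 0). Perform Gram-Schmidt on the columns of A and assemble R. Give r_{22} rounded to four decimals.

r_{22} = 3.2636

c_1 = (4, 3, -3, 3); ‖c_1‖ = 6.5574, so q_1 = (0.6100, 0.4575, -0.4575, 0.4575).
q_1·c_2 = 0.6100·0 + 0.4575·(-1) + (-0.4575)·(-3) + 0.4575·2 = 1.8300.
u_2 = c_2 − 1.8300·q_1 = (-1.1163, -1.8372, -2.1628, 1.1628).
r_{22} = ‖u_2‖ = 3.2636.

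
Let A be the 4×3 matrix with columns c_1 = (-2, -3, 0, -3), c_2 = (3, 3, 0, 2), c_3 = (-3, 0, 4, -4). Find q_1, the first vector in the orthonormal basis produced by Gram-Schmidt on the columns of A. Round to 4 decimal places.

c_1 = (-2, -3, 0, -3); ‖c_1‖ = 4.6904, so q_1 = (-0.4264, -0.6396, 0.0000, -0.6396).

q_1 = (-0.4264, -0.6396, 0.0000, -0.6396)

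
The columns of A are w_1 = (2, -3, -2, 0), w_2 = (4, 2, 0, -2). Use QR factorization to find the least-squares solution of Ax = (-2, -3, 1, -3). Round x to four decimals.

w_1 = (2, -3, -2, 0); ‖w_1‖ = 4.1231, so q_1 = (0.4851, -0.7276, -0.4851, 0.0000).
q_1·w_2 = 0.4851·4 + (-0.7276)·2 + (-0.4851)·0 + 0.0000·(-2) = 0.4851.
u_2 = w_2 − 0.4851·q_1 = (3.7647, 2.3529, 0.2353, -2.0000).
‖u_2‖ = 4.8749, so q_2 = (0.7723, 0.4827, 0.0483, -0.4103).
Qᵀb = (0.7276, -1.7135).
Back-substitute: x_2 = -1.7135/4.8749 = -0.3515.
x_1 = (0.7276 − 0.4851·(-0.3515))/4.1231 = 0.2178.

x = (0.2178, -0.3515)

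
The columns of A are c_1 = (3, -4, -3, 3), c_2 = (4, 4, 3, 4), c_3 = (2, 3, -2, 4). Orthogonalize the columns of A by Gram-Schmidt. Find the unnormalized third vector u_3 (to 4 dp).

c_1 = (3, -4, -3, 3); ‖c_1‖ = 6.5574, so e_1 = (0.4575, -0.6100, -0.4575, 0.4575).
e_1·c_2 = 0.4575·4 + (-0.6100)·4 + (-0.4575)·3 + 0.4575·4 = -0.1525.
u_2 = c_2 + 0.1525·e_1 = (4.0698, 3.9070, 2.9302, 4.0698).
‖u_2‖ = 7.5483, so e_2 = (0.5392, 0.5176, 0.3882, 0.5392).
e_1·c_3 = 0.4575·2 + (-0.6100)·3 + (-0.4575)·(-2) + 0.4575·4 = 1.8300; e_2·c_3 = 0.5392·2 + 0.5176·3 + 0.3882·(-2) + 0.5392·4 = 4.0114.
u_3 = c_3 − 1.8300·e_1 − 4.0114·e_2 = (-1.0000, 2.0400, -2.7200, 1.0000).

u_3 = (-1.0000, 2.0400, -2.7200, 1.0000)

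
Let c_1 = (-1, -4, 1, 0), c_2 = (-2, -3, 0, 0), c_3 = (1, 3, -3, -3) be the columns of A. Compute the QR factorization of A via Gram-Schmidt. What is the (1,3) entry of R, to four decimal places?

q_1 = c_1/‖c_1‖ = (-1, -4, 1, 0)/4.2426 = (-0.2357, -0.9428, 0.2357, 0.0000).
r_{13} = q_1·c_3 = -3.7712.

r_{13} = -3.7712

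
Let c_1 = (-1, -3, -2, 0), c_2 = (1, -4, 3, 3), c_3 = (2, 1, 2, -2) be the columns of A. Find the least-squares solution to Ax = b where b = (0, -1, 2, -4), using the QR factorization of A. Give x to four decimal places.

c_1 = (-1, -3, -2, 0); ‖c_1‖ = 3.7417, so e_1 = (-0.2673, -0.8018, -0.5345, 0.0000).
e_1·c_2 = (-0.2673)·1 + (-0.8018)·(-4) + (-0.5345)·3 + 0.0000·3 = 1.3363.
u_2 = c_2 − 1.3363·e_1 = (1.3571, -2.9286, 3.7143, 3.0000).
‖u_2‖ = 5.7632, so e_2 = (0.2355, -0.5082, 0.6445, 0.5205).
e_1·c_3 = (-0.2673)·2 + (-0.8018)·1 + (-0.5345)·2 + 0.0000·(-2) = -2.4054; e_2·c_3 = 0.2355·2 + (-0.5082)·1 + 0.6445·2 + 0.5205·(-2) = 0.2107.
u_3 = c_3 + 2.4054·e_1 − 0.2107·e_2 = (1.3075, -0.8215, 0.5785, -2.1097).
‖u_3‖ = 2.6777, so e_3 = (0.4883, -0.3068, 0.2160, -0.7879).
Qᵀb = (-0.2673, -0.2851, 3.8904).
Back-substitute: x_3 = 3.8904/2.6777 = 1.4529.
x_2 = (-0.2851 − 0.2107·1.4529)/5.7632 = -0.1026.
x_1 = (-0.2673 − 1.3363·(-0.1026) + 2.4054·1.4529)/3.7417 = 0.8992.

x = (0.8992, -0.1026, 1.4529)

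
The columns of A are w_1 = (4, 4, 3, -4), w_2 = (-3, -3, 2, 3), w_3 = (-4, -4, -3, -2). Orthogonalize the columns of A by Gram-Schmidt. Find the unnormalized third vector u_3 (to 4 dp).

w_1 = (4, 4, 3, -4); ‖w_1‖ = 7.5498, so e_1 = (0.5298, 0.5298, 0.3974, -0.5298).
e_1·w_2 = 0.5298·(-3) + 0.5298·(-3) + 0.3974·2 + (-0.5298)·3 = -3.9736.
u_2 = w_2 + 3.9736·e_1 = (-0.8947, -0.8947, 3.5789, 0.8947).
‖u_2‖ = 3.9001, so e_2 = (-0.2294, -0.2294, 0.9177, 0.2294).
e_1·w_3 = 0.5298·(-4) + 0.5298·(-4) + 0.3974·(-3) + (-0.5298)·(-2) = -4.3710; e_2·w_3 = (-0.2294)·(-4) + (-0.2294)·(-4) + 0.9177·(-3) + 0.2294·(-2) = -1.3765.
u_3 = w_3 + 4.3710·e_1 + 1.3765·e_2 = (-2.0000, -2.0000, 0.0000, -4.0000).

u_3 = (-2.0000, -2.0000, 0.0000, -4.0000)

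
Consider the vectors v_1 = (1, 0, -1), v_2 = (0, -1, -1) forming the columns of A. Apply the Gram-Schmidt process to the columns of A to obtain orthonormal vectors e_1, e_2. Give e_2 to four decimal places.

v_1 = (1, 0, -1); ‖v_1‖ = 1.4142, so e_1 = (0.7071, 0.0000, -0.7071).
e_1·v_2 = 0.7071·0 + 0.0000·(-1) + (-0.7071)·(-1) = 0.7071.
u_2 = v_2 − 0.7071·e_1 = (-0.5000, -1.0000, -0.5000).
‖u_2‖ = 1.2247, so e_2 = (-0.4082, -0.8165, -0.4082).

e_2 = (-0.4082, -0.8165, -0.4082)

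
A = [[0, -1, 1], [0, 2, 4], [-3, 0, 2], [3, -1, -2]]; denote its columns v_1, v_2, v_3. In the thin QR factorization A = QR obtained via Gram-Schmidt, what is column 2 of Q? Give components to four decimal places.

q_2 = (-0.4264, 0.8528, -0.2132, -0.2132)

v_1 = (0, 0, -3, 3); ‖v_1‖ = 4.2426, so q_1 = (0.0000, 0.0000, -0.7071, 0.7071).
q_1·v_2 = 0.0000·(-1) + 0.0000·2 + (-0.7071)·0 + 0.7071·(-1) = -0.7071.
u_2 = v_2 + 0.7071·q_1 = (-1.0000, 2.0000, -0.5000, -0.5000).
‖u_2‖ = 2.3452, so q_2 = (-0.4264, 0.8528, -0.2132, -0.2132).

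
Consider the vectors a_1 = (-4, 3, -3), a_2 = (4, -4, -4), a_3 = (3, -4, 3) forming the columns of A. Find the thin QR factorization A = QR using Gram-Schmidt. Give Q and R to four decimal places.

q_1 = a_1/‖a_1‖ = (-4, 3, -3)/5.8310 = (-0.6860, 0.5145, -0.5145).
r_{12} = q_1·a_2 = -2.7440.
u_2 = a_2 + 2.7440·q_1 = (2.1176, -2.5882, -5.4118).
‖u_2‖ = 6.3616, so q_2 = (0.3329, -0.4068, -0.8507).
r_{13} = q_1·a_3 = -5.6595; r_{23} = q_2·a_3 = 0.0740.
u_3 = a_3 + 5.6595·q_1 − 0.0740·q_2 = (-0.9070, -1.0581, 0.1512).
‖u_3‖ = 1.4018, so q_3 = (-0.6470, -0.7548, 0.1078).

Q = [[-0.6860, 0.3329, -0.6470], [0.5145, -0.4068, -0.7548], [-0.5145, -0.8507, 0.1078]], R = [[5.8310, -2.7440, -5.6595], [0.0000, 6.3616, 0.0740], [0.0000, 0.0000, 1.4018]]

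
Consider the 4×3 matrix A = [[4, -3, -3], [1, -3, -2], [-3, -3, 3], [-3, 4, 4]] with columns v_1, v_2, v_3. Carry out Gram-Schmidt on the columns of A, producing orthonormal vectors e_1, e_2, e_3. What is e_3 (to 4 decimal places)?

v_1 = (4, 1, -3, -3); ‖v_1‖ = 5.9161, so e_1 = (0.6761, 0.1690, -0.5071, -0.5071).
e_1·v_2 = 0.6761·(-3) + 0.1690·(-3) + (-0.5071)·(-3) + (-0.5071)·4 = -3.0426.
u_2 = v_2 + 3.0426·e_1 = (-0.9429, -2.4857, -4.5429, 2.4571).
‖u_2‖ = 5.8089, so e_2 = (-0.1623, -0.4279, -0.7821, 0.4230).
e_1·v_3 = 0.6761·(-3) + 0.1690·(-2) + (-0.5071)·3 + (-0.5071)·4 = -5.9161; e_2·v_3 = (-0.1623)·(-3) + (-0.4279)·(-2) + (-0.7821)·3 + 0.4230·4 = 0.6886.
u_3 = v_3 + 5.9161·e_1 − 0.6886·e_2 = (1.1118, -0.7053, 0.5385, 0.7087).
‖u_3‖ = 1.5893, so e_3 = (0.6995, -0.4438, 0.3388, 0.4459).

e_3 = (0.6995, -0.4438, 0.3388, 0.4459)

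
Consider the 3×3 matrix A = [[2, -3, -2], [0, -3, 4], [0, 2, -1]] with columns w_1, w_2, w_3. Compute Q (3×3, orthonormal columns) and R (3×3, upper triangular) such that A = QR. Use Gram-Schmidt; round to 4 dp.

Q = [[1.0000, 0.0000, 0.0000], [0.0000, -0.8321, 0.5547], [0.0000, 0.5547, 0.8321]], R = [[2.0000, -3.0000, -2.0000], [0.0000, 3.6056, -3.8829], [0.0000, 0.0000, 1.3868]]

w_1 = (2, 0, 0); ‖w_1‖ = 2.0000, so q_1 = (1.0000, 0.0000, 0.0000).
q_1·w_2 = 1.0000·(-3) + 0.0000·(-3) + 0.0000·2 = -3.0000.
u_2 = w_2 + 3.0000·q_1 = (0.0000, -3.0000, 2.0000).
‖u_2‖ = 3.6056, so q_2 = (0.0000, -0.8321, 0.5547).
q_1·w_3 = 1.0000·(-2) + 0.0000·4 + 0.0000·(-1) = -2.0000; q_2·w_3 = 0.0000·(-2) + (-0.8321)·4 + 0.5547·(-1) = -3.8829.
u_3 = w_3 + 2.0000·q_1 + 3.8829·q_2 = (0.0000, 0.7692, 1.1538).
‖u_3‖ = 1.3868, so q_3 = (0.0000, 0.5547, 0.8321).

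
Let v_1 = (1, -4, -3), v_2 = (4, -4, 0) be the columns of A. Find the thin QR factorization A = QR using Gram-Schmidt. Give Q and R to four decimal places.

v_1 = (1, -4, -3); ‖v_1‖ = 5.0990, so q_1 = (0.1961, -0.7845, -0.5883).
q_1·v_2 = 0.1961·4 + (-0.7845)·(-4) + (-0.5883)·0 = 3.9223.
u_2 = v_2 − 3.9223·q_1 = (3.2308, -0.9231, 2.3077).
‖u_2‖ = 4.0762, so q_2 = (0.7926, -0.2265, 0.5661).

Q = [[0.1961, 0.7926], [-0.7845, -0.2265], [-0.5883, 0.5661]], R = [[5.0990, 3.9223], [0.0000, 4.0762]]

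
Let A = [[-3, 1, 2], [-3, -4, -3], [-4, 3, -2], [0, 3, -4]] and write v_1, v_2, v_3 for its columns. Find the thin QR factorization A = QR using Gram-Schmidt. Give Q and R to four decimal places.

v_1 = (-3, -3, -4, 0); ‖v_1‖ = 5.8310, so q_1 = (-0.5145, -0.5145, -0.6860, 0.0000).
q_1·v_2 = (-0.5145)·1 + (-0.5145)·(-4) + (-0.6860)·3 + 0.0000·3 = -0.5145.
u_2 = v_2 + 0.5145·q_1 = (0.7353, -4.2647, 2.6471, 3.0000).
‖u_2‖ = 5.8937, so q_2 = (0.1248, -0.7236, 0.4491, 0.5090).
q_1·v_3 = (-0.5145)·2 + (-0.5145)·(-3) + (-0.6860)·(-2) + 0.0000·(-4) = 1.8865; q_2·v_3 = 0.1248·2 + (-0.7236)·(-3) + 0.4491·(-2) + 0.5090·(-4) = -0.5140.
u_3 = v_3 − 1.8865·q_1 + 0.5140·q_2 = (3.0347, -2.4014, -0.4750, -3.7384).
‖u_3‖ = 5.4016, so q_3 = (0.5618, -0.4446, -0.0879, -0.6921).

Q = [[-0.5145, 0.1248, 0.5618], [-0.5145, -0.7236, -0.4446], [-0.6860, 0.4491, -0.0879], [0.0000, 0.5090, -0.6921]], R = [[5.8310, -0.5145, 1.8865], [0.0000, 5.8937, -0.5140], [0.0000, 0.0000, 5.4016]]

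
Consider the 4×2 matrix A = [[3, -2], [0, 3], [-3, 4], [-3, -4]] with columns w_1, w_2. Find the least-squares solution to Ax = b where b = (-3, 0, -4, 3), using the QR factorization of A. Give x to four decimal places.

x = (-0.3410, -0.5344)

q_1 = w_1/‖w_1‖ = (3, 0, -3, -3)/5.1962 = (0.5774, 0.0000, -0.5774, -0.5774).
r_{12} = q_1·w_2 = -1.1547.
u_2 = w_2 + 1.1547·q_1 = (-1.3333, 3.0000, 3.3333, -4.6667).
‖u_2‖ = 6.6081, so q_2 = (-0.2018, 0.4540, 0.5044, -0.7062).
Qᵀb = (-1.1547, -3.5310).
Back-substitute: x_2 = -3.5310/6.6081 = -0.5344.
x_1 = (-1.1547 + 1.1547·(-0.5344))/5.1962 = -0.3410.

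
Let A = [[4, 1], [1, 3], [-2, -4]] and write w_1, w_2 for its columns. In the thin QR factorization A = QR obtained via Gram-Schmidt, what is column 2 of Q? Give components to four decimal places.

w_1 = (4, 1, -2); ‖w_1‖ = 4.5826, so q_1 = (0.8729, 0.2182, -0.4364).
q_1·w_2 = 0.8729·1 + 0.2182·3 + (-0.4364)·(-4) = 3.2733.
u_2 = w_2 − 3.2733·q_1 = (-1.8571, 2.2857, -2.5714).
‖u_2‖ = 3.9097, so q_2 = (-0.4750, 0.5846, -0.6577).

q_2 = (-0.4750, 0.5846, -0.6577)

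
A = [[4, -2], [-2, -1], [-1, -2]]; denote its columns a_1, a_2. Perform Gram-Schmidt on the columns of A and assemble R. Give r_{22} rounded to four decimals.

r_{22} = 2.8702

a_1 = (4, -2, -1); ‖a_1‖ = 4.5826, so e_1 = (0.8729, -0.4364, -0.2182).
e_1·a_2 = 0.8729·(-2) + (-0.4364)·(-1) + (-0.2182)·(-2) = -0.8729.
u_2 = a_2 + 0.8729·e_1 = (-1.2381, -1.3810, -2.1905).
r_{22} = ‖u_2‖ = 2.8702.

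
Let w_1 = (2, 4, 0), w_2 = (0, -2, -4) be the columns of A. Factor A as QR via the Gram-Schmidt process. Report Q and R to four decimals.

Q = [[0.4472, 0.1952], [0.8944, -0.0976], [0.0000, -0.9759]], R = [[4.4721, -1.7889], [0.0000, 4.0988]]

e_1 = w_1/‖w_1‖ = (2, 4, 0)/4.4721 = (0.4472, 0.8944, 0.0000).
r_{12} = e_1·w_2 = -1.7889.
u_2 = w_2 + 1.7889·e_1 = (0.8000, -0.4000, -4.0000).
‖u_2‖ = 4.0988, so e_2 = (0.1952, -0.0976, -0.9759).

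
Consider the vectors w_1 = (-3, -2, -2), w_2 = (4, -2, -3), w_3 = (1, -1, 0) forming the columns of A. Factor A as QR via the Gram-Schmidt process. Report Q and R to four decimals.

w_1 = (-3, -2, -2); ‖w_1‖ = 4.1231, so q_1 = (-0.7276, -0.4851, -0.4851).
q_1·w_2 = (-0.7276)·4 + (-0.4851)·(-2) + (-0.4851)·(-3) = -0.4851.
u_2 = w_2 + 0.4851·q_1 = (3.6471, -2.2353, -3.2353).
‖u_2‖ = 5.3633, so q_2 = (0.6800, -0.4168, -0.6032).
q_1·w_3 = (-0.7276)·1 + (-0.4851)·(-1) + (-0.4851)·0 = -0.2425; q_2·w_3 = 0.6800·1 + (-0.4168)·(-1) + (-0.6032)·0 = 1.0968.
u_3 = w_3 + 0.2425·q_1 − 1.0968·q_2 = (0.0777, -0.6605, 0.5440).
‖u_3‖ = 0.8592, so q_3 = (0.0904, -0.7688, 0.6331).

Q = [[-0.7276, 0.6800, 0.0904], [-0.4851, -0.4168, -0.7688], [-0.4851, -0.6032, 0.6331]], R = [[4.1231, -0.4851, -0.2425], [0.0000, 5.3633, 1.0968], [0.0000, 0.0000, 0.8592]]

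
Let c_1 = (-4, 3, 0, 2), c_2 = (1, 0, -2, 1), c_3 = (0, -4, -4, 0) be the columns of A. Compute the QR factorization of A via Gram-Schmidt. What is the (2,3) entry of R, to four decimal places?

c_1 = (-4, 3, 0, 2); ‖c_1‖ = 5.3852, so q_1 = (-0.7428, 0.5571, 0.0000, 0.3714).
q_1·c_2 = (-0.7428)·1 + 0.5571·0 + 0.0000·(-2) + 0.3714·1 = -0.3714.
u_2 = c_2 + 0.3714·q_1 = (0.7241, 0.2069, -2.0000, 1.1379).
‖u_2‖ = 2.4212, so q_2 = (0.2991, 0.0855, -0.8260, 0.4700).
r_{23} = q_2·c_3 = 2.9624.

r_{23} = 2.9624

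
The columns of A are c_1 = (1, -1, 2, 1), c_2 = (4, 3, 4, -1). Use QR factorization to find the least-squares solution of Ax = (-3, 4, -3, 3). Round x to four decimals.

c_1 = (1, -1, 2, 1); ‖c_1‖ = 2.6458, so q_1 = (0.3780, -0.3780, 0.7559, 0.3780).
q_1·c_2 = 0.3780·4 + (-0.3780)·3 + 0.7559·4 + 0.3780·(-1) = 3.0237.
u_2 = c_2 − 3.0237·q_1 = (2.8571, 4.1429, 1.7143, -2.1429).
‖u_2‖ = 5.7321, so q_2 = (0.4984, 0.7227, 0.2991, -0.3738).
Qᵀb = (-3.7796, -0.6231).
Back-substitute: x_2 = -0.6231/5.7321 = -0.1087.
x_1 = (-3.7796 − 3.0237·(-0.1087))/2.6458 = -1.3043.

x = (-1.3043, -0.1087)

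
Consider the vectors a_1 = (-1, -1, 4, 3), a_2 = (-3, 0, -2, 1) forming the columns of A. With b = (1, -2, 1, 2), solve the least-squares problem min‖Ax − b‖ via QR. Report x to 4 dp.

x = (0.3957, -0.1578)

a_1 = (-1, -1, 4, 3); ‖a_1‖ = 5.1962, so q_1 = (-0.1925, -0.1925, 0.7698, 0.5774).
q_1·a_2 = (-0.1925)·(-3) + (-0.1925)·0 + 0.7698·(-2) + 0.5774·1 = -0.3849.
u_2 = a_2 + 0.3849·q_1 = (-3.0741, -0.0741, -1.7037, 1.2222).
‖u_2‖ = 3.7218, so q_2 = (-0.8260, -0.0199, -0.4578, 0.3284).
Qᵀb = (2.1170, -0.5871).
Back-substitute: x_2 = -0.5871/3.7218 = -0.1578.
x_1 = (2.1170 + 0.3849·(-0.1578))/5.1962 = 0.3957.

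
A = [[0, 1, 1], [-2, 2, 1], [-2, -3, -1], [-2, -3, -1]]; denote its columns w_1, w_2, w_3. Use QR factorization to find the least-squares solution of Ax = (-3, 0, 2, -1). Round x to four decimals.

x = (-0.5833, 1.8333, -4.8333)

e_1 = w_1/‖w_1‖ = (0, -2, -2, -2)/3.4641 = (0.0000, -0.5774, -0.5774, -0.5774).
r_{12} = e_1·w_2 = 2.3094.
u_2 = w_2 − 2.3094·e_1 = (1.0000, 3.3333, -1.6667, -1.6667).
‖u_2‖ = 4.2032, so e_2 = (0.2379, 0.7931, -0.3965, -0.3965).
r_{13} = e_1·w_3 = 0.5774; r_{23} = e_2·w_3 = 1.8240.
u_3 = w_3 − 0.5774·e_1 − 1.8240·e_2 = (0.5660, -0.1132, 0.0566, 0.0566).
‖u_3‖ = 0.5828, so e_3 = (0.9713, -0.1943, 0.0971, 0.0971).
Qᵀb = (-0.5774, -1.1103, -2.8167).
Back-substitute: x_3 = -2.8167/0.5828 = -4.8333.
x_2 = (-1.1103 − 1.8240·(-4.8333))/4.2032 = 1.8333.
x_1 = (-0.5774 − 2.3094·1.8333 − 0.5774·(-4.8333))/3.4641 = -0.5833.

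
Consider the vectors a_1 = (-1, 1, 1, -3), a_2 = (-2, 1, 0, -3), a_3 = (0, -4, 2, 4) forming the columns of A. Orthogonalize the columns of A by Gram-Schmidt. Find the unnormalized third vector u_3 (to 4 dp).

u_3 = (-2.1667, -2.8333, 2.1667, 0.5000)

e_1 = a_1/‖a_1‖ = (-1, 1, 1, -3)/3.4641 = (-0.2887, 0.2887, 0.2887, -0.8660).
r_{12} = e_1·a_2 = 3.4641.
u_2 = a_2 − 3.4641·e_1 = (-1.0000, 0.0000, -1.0000, 0.0000).
‖u_2‖ = 1.4142, so e_2 = (-0.7071, 0.0000, -0.7071, 0.0000).
r_{13} = e_1·a_3 = -4.0415; r_{23} = e_2·a_3 = -1.4142.
u_3 = a_3 + 4.0415·e_1 + 1.4142·e_2 = (-2.1667, -2.8333, 2.1667, 0.5000).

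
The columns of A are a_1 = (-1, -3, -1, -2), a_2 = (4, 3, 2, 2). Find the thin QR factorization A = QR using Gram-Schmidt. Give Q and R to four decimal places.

a_1 = (-1, -3, -1, -2); ‖a_1‖ = 3.8730, so q_1 = (-0.2582, -0.7746, -0.2582, -0.5164).
q_1·a_2 = (-0.2582)·4 + (-0.7746)·3 + (-0.2582)·2 + (-0.5164)·2 = -4.9058.
u_2 = a_2 + 4.9058·q_1 = (2.7333, -0.8000, 0.7333, -0.5333).
‖u_2‖ = 2.9889, so q_2 = (0.9145, -0.2677, 0.2454, -0.1784).

Q = [[-0.2582, 0.9145], [-0.7746, -0.2677], [-0.2582, 0.2454], [-0.5164, -0.1784]], R = [[3.8730, -4.9058], [0.0000, 2.9889]]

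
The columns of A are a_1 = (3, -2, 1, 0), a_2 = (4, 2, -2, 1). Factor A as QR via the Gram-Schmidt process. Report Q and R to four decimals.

q_1 = a_1/‖a_1‖ = (3, -2, 1, 0)/3.7417 = (0.8018, -0.5345, 0.2673, 0.0000).
r_{12} = q_1·a_2 = 1.6036.
u_2 = a_2 − 1.6036·q_1 = (2.7143, 2.8571, -2.4286, 1.0000).
‖u_2‖ = 4.7359, so q_2 = (0.5731, 0.6033, -0.5128, 0.2112).

Q = [[0.8018, 0.5731], [-0.5345, 0.6033], [0.2673, -0.5128], [0.0000, 0.2112]], R = [[3.7417, 1.6036], [0.0000, 4.7359]]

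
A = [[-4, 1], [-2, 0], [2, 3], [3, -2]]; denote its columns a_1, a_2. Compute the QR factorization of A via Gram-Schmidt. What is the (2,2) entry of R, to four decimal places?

a_1 = (-4, -2, 2, 3); ‖a_1‖ = 5.7446, so q_1 = (-0.6963, -0.3482, 0.3482, 0.5222).
q_1·a_2 = (-0.6963)·1 + (-0.3482)·0 + 0.3482·3 + 0.5222·(-2) = -0.6963.
u_2 = a_2 + 0.6963·q_1 = (0.5152, -0.2424, 3.2424, -1.6364).
r_{22} = ‖u_2‖ = 3.6763.

r_{22} = 3.6763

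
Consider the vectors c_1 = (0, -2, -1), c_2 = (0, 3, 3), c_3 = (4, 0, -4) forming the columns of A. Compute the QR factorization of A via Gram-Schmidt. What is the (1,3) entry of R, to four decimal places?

r_{13} = 1.7889

q_1 = c_1/‖c_1‖ = (0, -2, -1)/2.2361 = (0.0000, -0.8944, -0.4472).
r_{13} = q_1·c_3 = 1.7889.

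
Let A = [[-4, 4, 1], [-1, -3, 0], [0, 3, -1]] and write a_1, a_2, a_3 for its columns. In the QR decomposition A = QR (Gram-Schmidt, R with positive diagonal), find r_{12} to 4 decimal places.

r_{12} = -3.1530

a_1 = (-4, -1, 0); ‖a_1‖ = 4.1231, so e_1 = (-0.9701, -0.2425, 0.0000).
r_{12} = e_1·a_2 = -3.1530.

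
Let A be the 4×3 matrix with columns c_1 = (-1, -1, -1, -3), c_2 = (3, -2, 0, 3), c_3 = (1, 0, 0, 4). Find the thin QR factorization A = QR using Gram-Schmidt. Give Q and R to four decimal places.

c_1 = (-1, -1, -1, -3); ‖c_1‖ = 3.4641, so e_1 = (-0.2887, -0.2887, -0.2887, -0.8660).
e_1·c_2 = (-0.2887)·3 + (-0.2887)·(-2) + (-0.2887)·0 + (-0.8660)·3 = -2.8868.
u_2 = c_2 + 2.8868·e_1 = (2.1667, -2.8333, -0.8333, 0.5000).
‖u_2‖ = 3.6968, so e_2 = (0.5861, -0.7664, -0.2254, 0.1353).
e_1·c_3 = (-0.2887)·1 + (-0.2887)·0 + (-0.2887)·0 + (-0.8660)·4 = -3.7528; e_2·c_3 = 0.5861·1 + (-0.7664)·0 + (-0.2254)·0 + 0.1353·4 = 1.1271.
u_3 = c_3 + 3.7528·e_1 − 1.1271·e_2 = (-0.7439, -0.2195, -0.8293, 0.5976).
‖u_3‖ = 1.2831, so e_3 = (-0.5798, -0.1711, -0.6463, 0.4657).

Q = [[-0.2887, 0.5861, -0.5798], [-0.2887, -0.7664, -0.1711], [-0.2887, -0.2254, -0.6463], [-0.8660, 0.1353, 0.4657]], R = [[3.4641, -2.8868, -3.7528], [0.0000, 3.6968, 1.1271], [0.0000, 0.0000, 1.2831]]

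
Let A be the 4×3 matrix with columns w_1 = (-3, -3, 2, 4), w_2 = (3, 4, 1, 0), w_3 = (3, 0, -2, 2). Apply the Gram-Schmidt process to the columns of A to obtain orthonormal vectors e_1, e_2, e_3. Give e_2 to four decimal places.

e_1 = w_1/‖w_1‖ = (-3, -3, 2, 4)/6.1644 = (-0.4867, -0.4867, 0.3244, 0.6489).
r_{12} = e_1·w_2 = -3.0822.
u_2 = w_2 + 3.0822·e_1 = (1.5000, 2.5000, 2.0000, 2.0000).
‖u_2‖ = 4.0620, so e_2 = (0.3693, 0.6155, 0.4924, 0.4924).

e_2 = (0.3693, 0.6155, 0.4924, 0.4924)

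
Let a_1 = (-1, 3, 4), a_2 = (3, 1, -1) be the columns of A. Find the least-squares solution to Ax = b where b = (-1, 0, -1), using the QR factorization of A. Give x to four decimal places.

x = (-0.1519, -0.2370)

a_1 = (-1, 3, 4); ‖a_1‖ = 5.0990, so e_1 = (-0.1961, 0.5883, 0.7845).
e_1·a_2 = (-0.1961)·3 + 0.5883·1 + 0.7845·(-1) = -0.7845.
u_2 = a_2 + 0.7845·e_1 = (2.8462, 1.4615, -0.3846).
‖u_2‖ = 3.2225, so e_2 = (0.8832, 0.4535, -0.1194).
Qᵀb = (-0.5883, -0.7639).
Back-substitute: x_2 = -0.7639/3.2225 = -0.2370.
x_1 = (-0.5883 + 0.7845·(-0.2370))/5.0990 = -0.1519.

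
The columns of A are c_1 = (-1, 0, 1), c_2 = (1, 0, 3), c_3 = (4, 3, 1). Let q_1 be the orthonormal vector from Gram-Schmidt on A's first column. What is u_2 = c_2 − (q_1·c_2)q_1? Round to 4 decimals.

u_2 = (2.0000, 0.0000, 2.0000)

q_1 = c_1/‖c_1‖ = (-1, 0, 1)/1.4142 = (-0.7071, 0.0000, 0.7071).
r_{12} = q_1·c_2 = 1.4142.
u_2 = c_2 − 1.4142·q_1 = (2.0000, 0.0000, 2.0000).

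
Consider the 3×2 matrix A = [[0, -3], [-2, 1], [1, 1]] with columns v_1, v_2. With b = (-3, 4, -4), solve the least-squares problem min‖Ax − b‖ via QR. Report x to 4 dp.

q_1 = v_1/‖v_1‖ = (0, -2, 1)/2.2361 = (0.0000, -0.8944, 0.4472).
r_{12} = q_1·v_2 = -0.4472.
u_2 = v_2 + 0.4472·q_1 = (-3.0000, 0.6000, 1.2000).
‖u_2‖ = 3.2863, so q_2 = (-0.9129, 0.1826, 0.3651).
Qᵀb = (-5.3666, 2.0083).
Back-substitute: x_2 = 2.0083/3.2863 = 0.6111.
x_1 = (-5.3666 + 0.4472·0.6111)/2.2361 = -2.2778.

x = (-2.2778, 0.6111)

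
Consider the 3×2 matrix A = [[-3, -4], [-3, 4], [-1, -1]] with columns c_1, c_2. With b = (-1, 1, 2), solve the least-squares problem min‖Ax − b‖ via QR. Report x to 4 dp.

x = (-0.1150, 0.1853)

c_1 = (-3, -3, -1); ‖c_1‖ = 4.3589, so e_1 = (-0.6882, -0.6882, -0.2294).
e_1·c_2 = (-0.6882)·(-4) + (-0.6882)·4 + (-0.2294)·(-1) = 0.2294.
u_2 = c_2 − 0.2294·e_1 = (-3.8421, 4.1579, -0.9474).
‖u_2‖ = 5.7400, so e_2 = (-0.6694, 0.7244, -0.1650).
Qᵀb = (-0.4588, 1.0636).
Back-substitute: x_2 = 1.0636/5.7400 = 0.1853.
x_1 = (-0.4588 − 0.2294·0.1853)/4.3589 = -0.1150.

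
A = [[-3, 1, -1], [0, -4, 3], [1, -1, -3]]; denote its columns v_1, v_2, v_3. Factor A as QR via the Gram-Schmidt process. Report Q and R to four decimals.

Q = [[-0.9487, -0.0494, -0.3123], [0.0000, -0.9877, 0.1562], [0.3162, -0.1482, -0.9370]], R = [[3.1623, -1.2649, 0.0000], [0.0000, 4.0497, -2.4693], [0.0000, 0.0000, 3.5920]]

q_1 = v_1/‖v_1‖ = (-3, 0, 1)/3.1623 = (-0.9487, 0.0000, 0.3162).
r_{12} = q_1·v_2 = -1.2649.
u_2 = v_2 + 1.2649·q_1 = (-0.2000, -4.0000, -0.6000).
‖u_2‖ = 4.0497, so q_2 = (-0.0494, -0.9877, -0.1482).
r_{13} = q_1·v_3 = 0.0000; r_{23} = q_2·v_3 = -2.4693.
u_3 = v_3 + 0.0000·q_1 + 2.4693·q_2 = (-1.1220, 0.5610, -3.3659).
‖u_3‖ = 3.5920, so q_3 = (-0.3123, 0.1562, -0.9370).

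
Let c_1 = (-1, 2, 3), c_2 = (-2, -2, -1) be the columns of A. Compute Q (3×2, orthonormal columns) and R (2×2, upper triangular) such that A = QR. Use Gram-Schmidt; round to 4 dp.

c_1 = (-1, 2, 3); ‖c_1‖ = 3.7417, so e_1 = (-0.2673, 0.5345, 0.8018).
e_1·c_2 = (-0.2673)·(-2) + 0.5345·(-2) + 0.8018·(-1) = -1.3363.
u_2 = c_2 + 1.3363·e_1 = (-2.3571, -1.2857, 0.0714).
‖u_2‖ = 2.6859, so e_2 = (-0.8776, -0.4787, 0.0266).

Q = [[-0.2673, -0.8776], [0.5345, -0.4787], [0.8018, 0.0266]], R = [[3.7417, -1.3363], [0.0000, 2.6859]]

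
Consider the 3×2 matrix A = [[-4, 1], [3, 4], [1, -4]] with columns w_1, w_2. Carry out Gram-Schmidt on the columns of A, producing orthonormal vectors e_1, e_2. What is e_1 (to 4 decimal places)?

w_1 = (-4, 3, 1); ‖w_1‖ = 5.0990, so e_1 = (-0.7845, 0.5883, 0.1961).

e_1 = (-0.7845, 0.5883, 0.1961)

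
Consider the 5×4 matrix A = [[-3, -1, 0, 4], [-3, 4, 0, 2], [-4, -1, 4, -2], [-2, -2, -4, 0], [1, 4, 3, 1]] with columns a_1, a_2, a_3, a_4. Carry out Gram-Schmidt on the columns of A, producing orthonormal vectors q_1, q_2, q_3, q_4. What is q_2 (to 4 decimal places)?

q_2 = (-0.1252, 0.6884, -0.1126, -0.3004, 0.6383)

a_1 = (-3, -3, -4, -2, 1); ‖a_1‖ = 6.2450, so q_1 = (-0.4804, -0.4804, -0.6405, -0.3203, 0.1601).
q_1·a_2 = (-0.4804)·(-1) + (-0.4804)·4 + (-0.6405)·(-1) + (-0.3203)·(-2) + 0.1601·4 = 0.4804.
u_2 = a_2 − 0.4804·q_1 = (-0.7692, 4.2308, -0.6923, -1.8462, 3.9231).
‖u_2‖ = 6.1457, so q_2 = (-0.1252, 0.6884, -0.1126, -0.3004, 0.6383).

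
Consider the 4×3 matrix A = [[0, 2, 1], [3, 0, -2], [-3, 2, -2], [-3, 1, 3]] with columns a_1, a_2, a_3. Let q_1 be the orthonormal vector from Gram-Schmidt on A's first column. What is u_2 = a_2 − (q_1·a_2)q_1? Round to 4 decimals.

u_2 = (2.0000, 1.0000, 1.0000, 0.0000)

q_1 = a_1/‖a_1‖ = (0, 3, -3, -3)/5.1962 = (0.0000, 0.5774, -0.5774, -0.5774).
r_{12} = q_1·a_2 = -1.7321.
u_2 = a_2 + 1.7321·q_1 = (2.0000, 1.0000, 1.0000, 0.0000).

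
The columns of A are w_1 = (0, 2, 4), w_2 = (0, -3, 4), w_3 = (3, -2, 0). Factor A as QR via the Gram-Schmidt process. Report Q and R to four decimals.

w_1 = (0, 2, 4); ‖w_1‖ = 4.4721, so e_1 = (0.0000, 0.4472, 0.8944).
e_1·w_2 = 0.0000·0 + 0.4472·(-3) + 0.8944·4 = 2.2361.
u_2 = w_2 − 2.2361·e_1 = (0.0000, -4.0000, 2.0000).
‖u_2‖ = 4.4721, so e_2 = (0.0000, -0.8944, 0.4472).
e_1·w_3 = 0.0000·3 + 0.4472·(-2) + 0.8944·0 = -0.8944; e_2·w_3 = 0.0000·3 + (-0.8944)·(-2) + 0.4472·0 = 1.7889.
u_3 = w_3 + 0.8944·e_1 − 1.7889·e_2 = (3.0000, 0.0000, 0.0000).
‖u_3‖ = 3.0000, so e_3 = (1.0000, 0.0000, 0.0000).

Q = [[0.0000, 0.0000, 1.0000], [0.4472, -0.8944, 0.0000], [0.8944, 0.4472, 0.0000]], R = [[4.4721, 2.2361, -0.8944], [0.0000, 4.4721, 1.7889], [0.0000, 0.0000, 3.0000]]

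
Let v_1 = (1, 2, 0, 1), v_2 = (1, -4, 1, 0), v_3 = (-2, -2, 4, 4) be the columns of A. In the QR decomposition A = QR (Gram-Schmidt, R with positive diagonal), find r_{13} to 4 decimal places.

r_{13} = -0.8165

v_1 = (1, 2, 0, 1); ‖v_1‖ = 2.4495, so q_1 = (0.4082, 0.8165, 0.0000, 0.4082).
r_{13} = q_1·v_3 = -0.8165.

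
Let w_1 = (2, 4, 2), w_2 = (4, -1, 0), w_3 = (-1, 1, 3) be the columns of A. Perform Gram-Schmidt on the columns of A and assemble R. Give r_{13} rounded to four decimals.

w_1 = (2, 4, 2); ‖w_1‖ = 4.8990, so q_1 = (0.4082, 0.8165, 0.4082).
r_{13} = q_1·w_3 = 1.6330.

r_{13} = 1.6330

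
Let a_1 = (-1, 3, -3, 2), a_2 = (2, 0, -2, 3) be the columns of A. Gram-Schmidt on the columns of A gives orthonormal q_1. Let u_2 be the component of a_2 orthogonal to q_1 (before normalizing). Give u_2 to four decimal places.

u_2 = (2.4348, -1.3043, -0.6957, 2.1304)

q_1 = a_1/‖a_1‖ = (-1, 3, -3, 2)/4.7958 = (-0.2085, 0.6255, -0.6255, 0.4170).
r_{12} = q_1·a_2 = 2.0851.
u_2 = a_2 − 2.0851·q_1 = (2.4348, -1.3043, -0.6957, 2.1304).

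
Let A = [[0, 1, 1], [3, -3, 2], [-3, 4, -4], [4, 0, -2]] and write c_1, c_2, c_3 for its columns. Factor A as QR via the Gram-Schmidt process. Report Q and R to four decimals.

c_1 = (0, 3, -3, 4); ‖c_1‖ = 5.8310, so q_1 = (0.0000, 0.5145, -0.5145, 0.6860).
q_1·c_2 = 0.0000·1 + 0.5145·(-3) + (-0.5145)·4 + 0.6860·0 = -3.6015.
u_2 = c_2 + 3.6015·q_1 = (1.0000, -1.1471, 2.1471, 2.4706).
‖u_2‖ = 3.6096, so q_2 = (0.2770, -0.3178, 0.5948, 0.6844).
q_1·c_3 = 0.0000·1 + 0.5145·2 + (-0.5145)·(-4) + 0.6860·(-2) = 1.7150; q_2·c_3 = 0.2770·1 + (-0.3178)·2 + 0.5948·(-4) + 0.6844·(-2) = -4.1067.
u_3 = c_3 − 1.7150·q_1 + 4.1067·q_2 = (2.1377, -0.1874, -0.6749, -0.3657).
‖u_3‖ = 2.2791, so q_3 = (0.9380, -0.0822, -0.2961, -0.1605).

Q = [[0.0000, 0.2770, 0.9380], [0.5145, -0.3178, -0.0822], [-0.5145, 0.5948, -0.2961], [0.6860, 0.6844, -0.1605]], R = [[5.8310, -3.6015, 1.7150], [0.0000, 3.6096, -4.1067], [0.0000, 0.0000, 2.2791]]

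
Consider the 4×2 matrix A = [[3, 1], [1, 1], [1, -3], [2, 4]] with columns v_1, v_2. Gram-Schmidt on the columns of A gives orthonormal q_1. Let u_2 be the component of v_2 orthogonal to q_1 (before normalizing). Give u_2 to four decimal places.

v_1 = (3, 1, 1, 2); ‖v_1‖ = 3.8730, so q_1 = (0.7746, 0.2582, 0.2582, 0.5164).
q_1·v_2 = 0.7746·1 + 0.2582·1 + 0.2582·(-3) + 0.5164·4 = 2.3238.
u_2 = v_2 − 2.3238·q_1 = (-0.8000, 0.4000, -3.6000, 2.8000).

u_2 = (-0.8000, 0.4000, -3.6000, 2.8000)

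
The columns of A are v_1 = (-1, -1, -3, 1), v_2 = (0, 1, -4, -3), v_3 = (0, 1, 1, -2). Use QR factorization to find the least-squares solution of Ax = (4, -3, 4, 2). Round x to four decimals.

v_1 = (-1, -1, -3, 1); ‖v_1‖ = 3.4641, so q_1 = (-0.2887, -0.2887, -0.8660, 0.2887).
q_1·v_2 = (-0.2887)·0 + (-0.2887)·1 + (-0.8660)·(-4) + 0.2887·(-3) = 2.3094.
u_2 = v_2 − 2.3094·q_1 = (0.6667, 1.6667, -2.0000, -3.6667).
‖u_2‖ = 4.5461, so q_2 = (0.1466, 0.3666, -0.4399, -0.8066).
q_1·v_3 = (-0.2887)·0 + (-0.2887)·1 + (-0.8660)·1 + 0.2887·(-2) = -1.7321; q_2·v_3 = 0.1466·0 + 0.3666·1 + (-0.4399)·1 + (-0.8066)·(-2) = 1.5398.
u_3 = v_3 + 1.7321·q_1 − 1.5398·q_2 = (-0.7258, -0.0645, 0.1774, -0.2581).
‖u_3‖ = 0.7931, so q_3 = (-0.9151, -0.0813, 0.2237, -0.3254).
Qᵀb = (-3.1754, -3.8861, -3.1725).
Back-substitute: x_3 = -3.1725/0.7931 = -4.0000.
x_2 = (-3.8861 − 1.5398·(-4.0000))/4.5461 = 0.5000.
x_1 = (-3.1754 − 2.3094·0.5000 + 1.7321·(-4.0000))/3.4641 = -3.2500.

x = (-3.2500, 0.5000, -4.0000)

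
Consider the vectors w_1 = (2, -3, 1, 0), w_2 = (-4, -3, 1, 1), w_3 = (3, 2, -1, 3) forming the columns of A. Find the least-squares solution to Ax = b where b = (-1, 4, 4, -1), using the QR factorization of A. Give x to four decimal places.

x = (-0.6904, -0.3460, -0.3577)

q_1 = w_1/‖w_1‖ = (2, -3, 1, 0)/3.7417 = (0.5345, -0.8018, 0.2673, 0.0000).
r_{12} = q_1·w_2 = 0.5345.
u_2 = w_2 − 0.5345·q_1 = (-4.2857, -2.5714, 0.8571, 1.0000).
‖u_2‖ = 5.1686, so q_2 = (-0.8292, -0.4975, 0.1658, 0.1935).
r_{13} = q_1·w_3 = -0.2673; r_{23} = q_2·w_3 = -3.0680.
u_3 = w_3 + 0.2673·q_1 + 3.0680·q_2 = (0.5989, 0.2594, -0.4198, 3.5936).
‖u_3‖ = 3.6764, so q_3 = (0.1629, 0.0705, -0.1142, 0.9775).
Qᵀb = (-2.6726, -0.6910, -1.3149).
Back-substitute: x_3 = -1.3149/3.6764 = -0.3577.
x_2 = (-0.6910 + 3.0680·(-0.3577))/5.1686 = -0.3460.
x_1 = (-2.6726 − 0.5345·(-0.3460) + 0.2673·(-0.3577))/3.7417 = -0.6904.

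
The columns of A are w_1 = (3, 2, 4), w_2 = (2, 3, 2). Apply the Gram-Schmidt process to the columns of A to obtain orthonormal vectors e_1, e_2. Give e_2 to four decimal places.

w_1 = (3, 2, 4); ‖w_1‖ = 5.3852, so e_1 = (0.5571, 0.3714, 0.7428).
e_1·w_2 = 0.5571·2 + 0.3714·3 + 0.7428·2 = 3.7139.
u_2 = w_2 − 3.7139·e_1 = (-0.0690, 1.6207, -0.7586).
‖u_2‖ = 1.7908, so e_2 = (-0.0385, 0.9050, -0.4236).

e_2 = (-0.0385, 0.9050, -0.4236)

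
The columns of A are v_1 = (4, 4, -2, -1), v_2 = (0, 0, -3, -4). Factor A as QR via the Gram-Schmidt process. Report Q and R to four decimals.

Q = [[0.6576, -0.2289], [0.6576, -0.2289], [-0.3288, -0.5209], [-0.1644, -0.7899]], R = [[6.0828, 1.6440], [0.0000, 4.7220]]

v_1 = (4, 4, -2, -1); ‖v_1‖ = 6.0828, so q_1 = (0.6576, 0.6576, -0.3288, -0.1644).
q_1·v_2 = 0.6576·0 + 0.6576·0 + (-0.3288)·(-3) + (-0.1644)·(-4) = 1.6440.
u_2 = v_2 − 1.6440·q_1 = (-1.0811, -1.0811, -2.4595, -3.7297).
‖u_2‖ = 4.7220, so q_2 = (-0.2289, -0.2289, -0.5209, -0.7899).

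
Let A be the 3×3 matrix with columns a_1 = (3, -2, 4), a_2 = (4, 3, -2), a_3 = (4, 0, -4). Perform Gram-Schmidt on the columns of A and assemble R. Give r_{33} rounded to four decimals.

r_{33} = 3.4565

e_1 = a_1/‖a_1‖ = (3, -2, 4)/5.3852 = (0.5571, -0.3714, 0.7428).
r_{12} = e_1·a_2 = -0.3714.
u_2 = a_2 + 0.3714·e_1 = (4.2069, 2.8621, -1.7241).
‖u_2‖ = 5.3723, so e_2 = (0.7831, 0.5327, -0.3209).
r_{13} = e_1·a_3 = -0.7428; r_{23} = e_2·a_3 = 4.4160.
u_3 = a_3 + 0.7428·e_1 − 4.4160·e_2 = (0.9558, -2.6284, -2.0311).
r_{33} = ‖u_3‖ = 3.4565.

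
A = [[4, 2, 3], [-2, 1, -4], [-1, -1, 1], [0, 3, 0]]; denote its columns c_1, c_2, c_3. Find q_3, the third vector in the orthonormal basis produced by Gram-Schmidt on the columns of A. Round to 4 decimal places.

q_3 = (-0.1321, -0.5811, 0.6339, 0.4930)

c_1 = (4, -2, -1, 0); ‖c_1‖ = 4.5826, so q_1 = (0.8729, -0.4364, -0.2182, 0.0000).
q_1·c_2 = 0.8729·2 + (-0.4364)·1 + (-0.2182)·(-1) + 0.0000·3 = 1.5275.
u_2 = c_2 − 1.5275·q_1 = (0.6667, 1.6667, -0.6667, 3.0000).
‖u_2‖ = 3.5590, so q_2 = (0.1873, 0.4683, -0.1873, 0.8429).
q_1·c_3 = 0.8729·3 + (-0.4364)·(-4) + (-0.2182)·1 + 0.0000·0 = 4.1461; q_2·c_3 = 0.1873·3 + 0.4683·(-4) + (-0.1873)·1 + 0.8429·0 = -1.4985.
u_3 = c_3 − 4.1461·q_1 + 1.4985·q_2 = (-0.3383, -1.4887, 1.6241, 1.2632).
‖u_3‖ = 2.5620, so q_3 = (-0.1321, -0.5811, 0.6339, 0.4930).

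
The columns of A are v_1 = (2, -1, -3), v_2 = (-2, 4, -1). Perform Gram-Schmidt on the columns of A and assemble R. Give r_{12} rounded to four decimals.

r_{12} = -1.3363

e_1 = v_1/‖v_1‖ = (2, -1, -3)/3.7417 = (0.5345, -0.2673, -0.8018).
r_{12} = e_1·v_2 = -1.3363.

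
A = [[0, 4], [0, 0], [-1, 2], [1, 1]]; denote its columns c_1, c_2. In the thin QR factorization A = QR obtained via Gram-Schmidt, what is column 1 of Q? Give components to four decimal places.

c_1 = (0, 0, -1, 1); ‖c_1‖ = 1.4142, so e_1 = (0.0000, 0.0000, -0.7071, 0.7071).

e_1 = (0.0000, 0.0000, -0.7071, 0.7071)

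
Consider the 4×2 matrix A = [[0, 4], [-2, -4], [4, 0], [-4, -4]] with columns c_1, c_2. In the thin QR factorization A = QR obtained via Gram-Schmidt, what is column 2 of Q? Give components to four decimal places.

c_1 = (0, -2, 4, -4); ‖c_1‖ = 6.0000, so e_1 = (0.0000, -0.3333, 0.6667, -0.6667).
e_1·c_2 = 0.0000·4 + (-0.3333)·(-4) + 0.6667·0 + (-0.6667)·(-4) = 4.0000.
u_2 = c_2 − 4.0000·e_1 = (4.0000, -2.6667, -2.6667, -1.3333).
‖u_2‖ = 5.6569, so e_2 = (0.7071, -0.4714, -0.4714, -0.2357).

e_2 = (0.7071, -0.4714, -0.4714, -0.2357)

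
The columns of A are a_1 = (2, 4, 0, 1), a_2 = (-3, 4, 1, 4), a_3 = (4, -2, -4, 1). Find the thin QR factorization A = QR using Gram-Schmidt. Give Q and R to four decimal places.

Q = [[0.4364, -0.7582, 0.2381], [0.8729, 0.2333, -0.2756], [0.0000, 0.1750, -0.6891], [0.2182, 0.5832, 0.6265]], R = [[4.5826, 3.0551, 0.2182], [0.0000, 5.7155, -3.6159], [0.0000, 0.0000, 4.8865]]

a_1 = (2, 4, 0, 1); ‖a_1‖ = 4.5826, so e_1 = (0.4364, 0.8729, 0.0000, 0.2182).
e_1·a_2 = 0.4364·(-3) + 0.8729·4 + 0.0000·1 + 0.2182·4 = 3.0551.
u_2 = a_2 − 3.0551·e_1 = (-4.3333, 1.3333, 1.0000, 3.3333).
‖u_2‖ = 5.7155, so e_2 = (-0.7582, 0.2333, 0.1750, 0.5832).
e_1·a_3 = 0.4364·4 + 0.8729·(-2) + 0.0000·(-4) + 0.2182·1 = 0.2182; e_2·a_3 = (-0.7582)·4 + 0.2333·(-2) + 0.1750·(-4) + 0.5832·1 = -3.6159.
u_3 = a_3 − 0.2182·e_1 + 3.6159·e_2 = (1.1633, -1.3469, -3.3673, 3.0612).
‖u_3‖ = 4.8865, so e_3 = (0.2381, -0.2756, -0.6891, 0.6265).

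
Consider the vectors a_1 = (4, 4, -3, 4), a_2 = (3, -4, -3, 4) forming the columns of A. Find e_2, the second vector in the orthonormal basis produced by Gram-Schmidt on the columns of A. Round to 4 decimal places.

e_2 = (0.2348, -0.8420, -0.2915, 0.3886)

a_1 = (4, 4, -3, 4); ‖a_1‖ = 7.5498, so e_1 = (0.5298, 0.5298, -0.3974, 0.5298).
e_1·a_2 = 0.5298·3 + 0.5298·(-4) + (-0.3974)·(-3) + 0.5298·4 = 2.7815.
u_2 = a_2 − 2.7815·e_1 = (1.5263, -5.4737, -1.8947, 2.5263).
‖u_2‖ = 6.5010, so e_2 = (0.2348, -0.8420, -0.2915, 0.3886).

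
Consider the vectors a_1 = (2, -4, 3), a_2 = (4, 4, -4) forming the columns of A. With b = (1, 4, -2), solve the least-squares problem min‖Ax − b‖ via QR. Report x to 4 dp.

x = (-0.4032, 0.4153)

a_1 = (2, -4, 3); ‖a_1‖ = 5.3852, so e_1 = (0.3714, -0.7428, 0.5571).
e_1·a_2 = 0.3714·4 + (-0.7428)·4 + 0.5571·(-4) = -3.7139.
u_2 = a_2 + 3.7139·e_1 = (5.3793, 1.2414, -1.9310).
‖u_2‖ = 5.8487, so e_2 = (0.9197, 0.2122, -0.3302).
Qᵀb = (-3.7139, 2.4291).
Back-substitute: x_2 = 2.4291/5.8487 = 0.4153.
x_1 = (-3.7139 + 3.7139·0.4153)/5.3852 = -0.4032.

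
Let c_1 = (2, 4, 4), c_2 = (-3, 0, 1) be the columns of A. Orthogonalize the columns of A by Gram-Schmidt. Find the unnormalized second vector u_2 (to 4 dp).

u_2 = (-2.8889, 0.2222, 1.2222)

c_1 = (2, 4, 4); ‖c_1‖ = 6.0000, so e_1 = (0.3333, 0.6667, 0.6667).
e_1·c_2 = 0.3333·(-3) + 0.6667·0 + 0.6667·1 = -0.3333.
u_2 = c_2 + 0.3333·e_1 = (-2.8889, 0.2222, 1.2222).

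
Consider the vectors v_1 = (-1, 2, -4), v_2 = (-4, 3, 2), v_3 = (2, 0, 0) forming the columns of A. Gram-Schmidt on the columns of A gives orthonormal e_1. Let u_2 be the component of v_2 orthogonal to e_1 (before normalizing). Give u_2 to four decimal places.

u_2 = (-3.9048, 2.8095, 2.3810)

v_1 = (-1, 2, -4); ‖v_1‖ = 4.5826, so e_1 = (-0.2182, 0.4364, -0.8729).
e_1·v_2 = (-0.2182)·(-4) + 0.4364·3 + (-0.8729)·2 = 0.4364.
u_2 = v_2 − 0.4364·e_1 = (-3.9048, 2.8095, 2.3810).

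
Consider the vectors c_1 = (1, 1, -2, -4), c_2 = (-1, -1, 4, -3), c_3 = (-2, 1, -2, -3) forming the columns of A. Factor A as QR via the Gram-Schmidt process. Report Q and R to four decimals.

Q = [[0.2132, -0.2107, -0.9536], [0.2132, -0.2107, 0.1235], [-0.4264, 0.8075, -0.2641], [-0.8528, -0.5091, -0.0755]], R = [[4.6904, 0.4264, 3.1980], [0.0000, 5.1786, 0.1229], [0.0000, 0.0000, 2.7853]]

c_1 = (1, 1, -2, -4); ‖c_1‖ = 4.6904, so q_1 = (0.2132, 0.2132, -0.4264, -0.8528).
q_1·c_2 = 0.2132·(-1) + 0.2132·(-1) + (-0.4264)·4 + (-0.8528)·(-3) = 0.4264.
u_2 = c_2 − 0.4264·q_1 = (-1.0909, -1.0909, 4.1818, -2.6364).
‖u_2‖ = 5.1786, so q_2 = (-0.2107, -0.2107, 0.8075, -0.5091).
q_1·c_3 = 0.2132·(-2) + 0.2132·1 + (-0.4264)·(-2) + (-0.8528)·(-3) = 3.1980; q_2·c_3 = (-0.2107)·(-2) + (-0.2107)·1 + 0.8075·(-2) + (-0.5091)·(-3) = 0.1229.
u_3 = c_3 − 3.1980·q_1 − 0.1229·q_2 = (-2.6559, 0.3441, -0.7356, -0.2102).
‖u_3‖ = 2.7853, so q_3 = (-0.9536, 0.1235, -0.2641, -0.0755).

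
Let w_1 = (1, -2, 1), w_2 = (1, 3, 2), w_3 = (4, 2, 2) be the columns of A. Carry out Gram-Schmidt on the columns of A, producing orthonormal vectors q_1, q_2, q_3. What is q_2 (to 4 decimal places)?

q_2 = (0.4243, 0.5657, 0.7071)

w_1 = (1, -2, 1); ‖w_1‖ = 2.4495, so q_1 = (0.4082, -0.8165, 0.4082).
q_1·w_2 = 0.4082·1 + (-0.8165)·3 + 0.4082·2 = -1.2247.
u_2 = w_2 + 1.2247·q_1 = (1.5000, 2.0000, 2.5000).
‖u_2‖ = 3.5355, so q_2 = (0.4243, 0.5657, 0.7071).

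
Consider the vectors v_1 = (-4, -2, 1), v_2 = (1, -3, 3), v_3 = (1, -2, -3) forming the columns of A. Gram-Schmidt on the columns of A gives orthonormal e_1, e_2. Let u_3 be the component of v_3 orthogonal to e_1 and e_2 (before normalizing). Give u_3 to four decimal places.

u_3 = (0.5695, -2.4679, -2.6578)

e_1 = v_1/‖v_1‖ = (-4, -2, 1)/4.5826 = (-0.8729, -0.4364, 0.2182).
r_{12} = e_1·v_2 = 1.0911.
u_2 = v_2 − 1.0911·e_1 = (1.9524, -2.5238, 2.7619).
‖u_2‖ = 4.2201, so e_2 = (0.4626, -0.5980, 0.6545).
r_{13} = e_1·v_3 = -0.6547; r_{23} = e_2·v_3 = -0.3047.
u_3 = v_3 + 0.6547·e_1 + 0.3047·e_2 = (0.5695, -2.4679, -2.6578).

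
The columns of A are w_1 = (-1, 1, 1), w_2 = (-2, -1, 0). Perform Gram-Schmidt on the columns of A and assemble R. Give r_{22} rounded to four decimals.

w_1 = (-1, 1, 1); ‖w_1‖ = 1.7321, so e_1 = (-0.5774, 0.5774, 0.5774).
e_1·w_2 = (-0.5774)·(-2) + 0.5774·(-1) + 0.5774·0 = 0.5774.
u_2 = w_2 − 0.5774·e_1 = (-1.6667, -1.3333, -0.3333).
r_{22} = ‖u_2‖ = 2.1602.

r_{22} = 2.1602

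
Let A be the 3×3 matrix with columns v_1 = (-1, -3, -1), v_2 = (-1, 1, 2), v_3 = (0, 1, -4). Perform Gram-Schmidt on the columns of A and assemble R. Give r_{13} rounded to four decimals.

r_{13} = 0.3015

e_1 = v_1/‖v_1‖ = (-1, -3, -1)/3.3166 = (-0.3015, -0.9045, -0.3015).
r_{13} = e_1·v_3 = 0.3015.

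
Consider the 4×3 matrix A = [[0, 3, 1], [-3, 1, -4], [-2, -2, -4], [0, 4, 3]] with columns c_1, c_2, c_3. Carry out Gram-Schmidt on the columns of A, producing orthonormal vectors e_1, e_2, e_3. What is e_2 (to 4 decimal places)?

c_1 = (0, -3, -2, 0); ‖c_1‖ = 3.6056, so e_1 = (0.0000, -0.8321, -0.5547, 0.0000).
e_1·c_2 = 0.0000·3 + (-0.8321)·1 + (-0.5547)·(-2) + 0.0000·4 = 0.2774.
u_2 = c_2 − 0.2774·e_1 = (3.0000, 1.2308, -1.8462, 4.0000).
‖u_2‖ = 5.4702, so e_2 = (0.5484, 0.2250, -0.3375, 0.7312).

e_2 = (0.5484, 0.2250, -0.3375, 0.7312)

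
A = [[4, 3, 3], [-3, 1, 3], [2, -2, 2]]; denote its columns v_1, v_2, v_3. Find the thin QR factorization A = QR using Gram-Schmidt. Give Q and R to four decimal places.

v_1 = (4, -3, 2); ‖v_1‖ = 5.3852, so q_1 = (0.7428, -0.5571, 0.3714).
q_1·v_2 = 0.7428·3 + (-0.5571)·1 + 0.3714·(-2) = 0.9285.
u_2 = v_2 − 0.9285·q_1 = (2.3103, 1.5172, -2.3448).
‖u_2‖ = 3.6246, so q_2 = (0.6374, 0.4186, -0.6469).
q_1·v_3 = 0.7428·3 + (-0.5571)·3 + 0.3714·2 = 1.2999; q_2·v_3 = 0.6374·3 + 0.4186·3 + (-0.6469)·2 = 1.8742.
u_3 = v_3 − 1.2999·q_1 − 1.8742·q_2 = (0.8399, 2.9396, 2.7297).
‖u_3‖ = 4.0985, so q_3 = (0.2049, 0.7172, 0.6660).

Q = [[0.7428, 0.6374, 0.2049], [-0.5571, 0.4186, 0.7172], [0.3714, -0.6469, 0.6660]], R = [[5.3852, 0.9285, 1.2999], [0.0000, 3.6246, 1.8742], [0.0000, 0.0000, 4.0985]]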